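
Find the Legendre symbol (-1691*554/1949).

-1

By multiplicativity, (-1691·554/1949) = (-1691/1949)·(554/1949).
First factor (-1691/1949):
Reduce the numerator: -1691 ≡ 258 (mod 1949), so (-1691/1949) = (258/1949).
Factor out 2: 258 = 2·129. Since 1949 ≡ 5 (mod 8), (2/1949) = -1. Now have -(129/1949).
129 ≡ 1 (mod 4), so quadratic reciprocity gives (129/1949) = (1949/129). Reduce: 1949 ≡ 14 (mod 129). Now have -(14/129).
Factor out 2: 14 = 2·7. Since 129 ≡ 1 (mod 8), (2/129) = +1. Now have -(7/129).
129 ≡ 1 (mod 4), so quadratic reciprocity gives (7/129) = (129/7). Reduce: 129 ≡ 3 (mod 7). Now have -(3/7).
Both 3 ≡ 3 and 7 ≡ 3 (mod 4), so reciprocity gives (3/7) = -(7/3). Reduce: 7 ≡ 1 (mod 3). Now have (1/3).
(1/3) = 1. Collecting the sign factors: 1.
Second factor (554/1949):
Factor out 2: 554 = 2·277. Since 1949 ≡ 5 (mod 8), (2/1949) = -1. Now have -(277/1949).
277 ≡ 1 (mod 4), so quadratic reciprocity gives (277/1949) = (1949/277). Reduce: 1949 ≡ 10 (mod 277). Now have -(10/277).
Factor out 2: 10 = 2·5. Since 277 ≡ 5 (mod 8), (2/277) = -1. Now have (5/277).
5 ≡ 1 (mod 4), so quadratic reciprocity gives (5/277) = (277/5). Reduce: 277 ≡ 2 (mod 5). Now have (2/5).
Factor out 2: 2 = 2. Since 5 ≡ 5 (mod 8), (2/5) = -1. Now have -(1/5).
(1/5) = 1. Collecting the sign factors: -1.
Product: (1)·(-1) = -1.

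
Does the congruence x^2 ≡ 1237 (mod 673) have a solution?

no

(1237/673)
  = (564/673)    [1237 ≡ 564 mod 673]
  = (141/673)    [673 ≡ 1 mod 8 ⇒ (2/673)^2 = +1]
  = (673/141)    [QR: 141 ≡ 1 mod 4, sign kept]
  = (109/141)    [673 ≡ 109 mod 141]
  = (141/109)    [QR: 109 ≡ 1 mod 4, sign kept]
  = (32/109)    [141 ≡ 32 mod 109]
  = -(1/109)    [109 ≡ 5 mod 8 ⇒ (2/109)^5 = -1]
  = -1    [(1/109) = 1]
The Legendre symbol is -1, so x^2 ≡ 1237 (mod 673) has no solution.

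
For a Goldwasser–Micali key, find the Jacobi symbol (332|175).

(332|175)
  = (157|175)    [332 ≡ 157 mod 175]
  = (175|157)    [QR: 157 ≡ 1 mod 4, sign kept]
  = (18|157)    [175 ≡ 18 mod 157]
  = -(9|157)    [157 ≡ 5 mod 8 ⇒ (2|157) = -1]
  = -(157|9)    [QR: 9 ≡ 1 mod 4, sign kept]
  = -(4|9)    [157 ≡ 4 mod 9]
  = -(1|9)    [9 ≡ 1 mod 8 ⇒ (2|9)^2 = +1]
  = -1    [(1|9) = 1]

-1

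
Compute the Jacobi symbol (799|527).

0

Reduce the numerator: 799 ≡ 272 (mod 527), so (799|527) = (272|527).
Factor out 2: 272 = 2^4·17. Since 527 ≡ 7 (mod 8), (2|527) = +1, and (2|527)^4 = +1. Now have (17|527).
17 ≡ 1 (mod 4), so quadratic reciprocity gives (17|527) = (527|17). Reduce: 527 ≡ 0 (mod 17). Now have (0|17).
The numerator is now 0 with denominator 17 > 1: the symbol is 0.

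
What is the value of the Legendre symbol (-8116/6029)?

-1

(-8116/6029)
  = (3942/6029)    [-8116 ≡ 3942 mod 6029]
  = -(1971/6029)    [6029 ≡ 5 mod 8 ⇒ (2/6029) = -1]
  = -(6029/1971)    [QR: 6029 ≡ 1 mod 4, sign kept]
  = -(116/1971)    [6029 ≡ 116 mod 1971]
  = -(29/1971)    [1971 ≡ 3 mod 8 ⇒ (2/1971)^2 = +1]
  = -(1971/29)    [QR: 29 ≡ 1 mod 4, sign kept]
  = -(28/29)    [1971 ≡ 28 mod 29]
  = -(7/29)    [29 ≡ 5 mod 8 ⇒ (2/29)^2 = +1]
  = -(29/7)    [QR: 29 ≡ 1 mod 4, sign kept]
  = -(1/7)    [29 ≡ 1 mod 7]
  = -1    [(1/7) = 1]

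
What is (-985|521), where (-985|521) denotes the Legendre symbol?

(-985|521)
  = (985|521)    [521 ≡ 1 mod 4 ⇒ (-1|521) = +1]
  = (464|521)    [985 ≡ 464 mod 521]
  = (29|521)    [521 ≡ 1 mod 8 ⇒ (2|521)^4 = +1]
  = (521|29)    [QR: 29 ≡ 1 mod 4, sign kept]
  = (28|29)    [521 ≡ 28 mod 29]
  = (7|29)    [29 ≡ 5 mod 8 ⇒ (2|29)^2 = +1]
  = (29|7)    [QR: 29 ≡ 1 mod 4, sign kept]
  = (1|7)    [29 ≡ 1 mod 7]
  = 1    [(1|7) = 1]

1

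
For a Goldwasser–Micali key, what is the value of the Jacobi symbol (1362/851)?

(1362/851)
  = (511/851)    [1362 ≡ 511 mod 851]
  = -(851/511)    [QR: both ≡ 3 mod 4, sign flips]
  = -(340/511)    [851 ≡ 340 mod 511]
  = -(85/511)    [511 ≡ 7 mod 8 ⇒ (2/511)^2 = +1]
  = -(511/85)    [QR: 85 ≡ 1 mod 4, sign kept]
  = -(1/85)    [511 ≡ 1 mod 85]
  = -1    [(1/85) = 1]

-1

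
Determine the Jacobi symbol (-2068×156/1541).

1

By multiplicativity, (-2068·156/1541) = (-2068/1541)·(156/1541).
First factor (-2068/1541):
(-2068/1541)
  = (2068/1541)    [1541 ≡ 1 mod 4 ⇒ (-1/1541) = +1]
  = (527/1541)    [2068 ≡ 527 mod 1541]
  = (1541/527)    [QR: 1541 ≡ 1 mod 4, sign kept]
  = (487/527)    [1541 ≡ 487 mod 527]
  = -(527/487)    [QR: both ≡ 3 mod 4, sign flips]
  = -(40/487)    [527 ≡ 40 mod 487]
  = -(5/487)    [487 ≡ 7 mod 8 ⇒ (2/487)^3 = +1]
  = -(487/5)    [QR: 5 ≡ 1 mod 4, sign kept]
  = -(2/5)    [487 ≡ 2 mod 5]
  = (1/5)    [5 ≡ 5 mod 8 ⇒ (2/5) = -1]
  = 1    [(1/5) = 1]
Second factor (156/1541):
(156/1541)
  = (39/1541)    [1541 ≡ 5 mod 8 ⇒ (2/1541)^2 = +1]
  = (1541/39)    [QR: 1541 ≡ 1 mod 4, sign kept]
  = (20/39)    [1541 ≡ 20 mod 39]
  = (5/39)    [39 ≡ 7 mod 8 ⇒ (2/39)^2 = +1]
  = (39/5)    [QR: 5 ≡ 1 mod 4, sign kept]
  = (4/5)    [39 ≡ 4 mod 5]
  = (1/5)    [5 ≡ 5 mod 8 ⇒ (2/5)^2 = +1]
  = 1    [(1/5) = 1]
Product: (1)·(1) = 1.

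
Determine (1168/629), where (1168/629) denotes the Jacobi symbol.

Reduce the numerator: 1168 ≡ 539 (mod 629), so (1168/629) = (539/629).
629 ≡ 1 (mod 4), so quadratic reciprocity gives (539/629) = (629/539). Reduce: 629 ≡ 90 (mod 539). Now have (90/539).
Factor out 2: 90 = 2·45. Since 539 ≡ 3 (mod 8), (2/539) = -1. Now have -(45/539).
45 ≡ 1 (mod 4), so quadratic reciprocity gives (45/539) = (539/45). Reduce: 539 ≡ 44 (mod 45). Now have -(44/45).
Factor out 2: 44 = 2^2·11. Since 45 ≡ 5 (mod 8), (2/45) = -1, and (2/45)^2 = +1. Now have -(11/45).
45 ≡ 1 (mod 4), so quadratic reciprocity gives (11/45) = (45/11). Reduce: 45 ≡ 1 (mod 11). Now have -(1/11).
(1/11) = 1. Collecting the sign factors: -1.

-1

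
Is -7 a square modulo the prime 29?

(-7/29)
  = (22/29)    [-7 ≡ 22 mod 29]
  = -(11/29)    [29 ≡ 5 mod 8 ⇒ (2/29) = -1]
  = -(29/11)    [QR: 29 ≡ 1 mod 4, sign kept]
  = -(7/11)    [29 ≡ 7 mod 11]
  = (11/7)    [QR: both ≡ 3 mod 4, sign flips]
  = (4/7)    [11 ≡ 4 mod 7]
  = (1/7)    [7 ≡ 7 mod 8 ⇒ (2/7)^2 = +1]
  = 1    [(1/7) = 1]
The Legendre symbol is 1, so x^2 ≡ -7 (mod 29) has solution.

yes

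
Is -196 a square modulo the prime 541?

Reduce the numerator: -196 ≡ 345 (mod 541), so (-196|541) = (345|541).
345 ≡ 1 (mod 4), so quadratic reciprocity gives (345|541) = (541|345). Reduce: 541 ≡ 196 (mod 345). Now have (196|345).
Factor out 2: 196 = 2^2·49. Since 345 ≡ 1 (mod 8), (2|345) = +1, and (2|345)^2 = +1. Now have (49|345).
49 ≡ 1 (mod 4), so quadratic reciprocity gives (49|345) = (345|49). Reduce: 345 ≡ 2 (mod 49). Now have (2|49).
Factor out 2: 2 = 2. Since 49 ≡ 1 (mod 8), (2|49) = +1. Now have (1|49).
(1|49) = 1. Collecting the sign factors: 1.
(-196|541) = 1, and 541 is prime, so -196 is a quadratic residue mod 541.

yes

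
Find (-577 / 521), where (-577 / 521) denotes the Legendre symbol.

Pull out -1: (-577 / 521) = (-1 / 521)·(577 / 521). Since 521 ≡ 1 (mod 4), (-1 / 521) = +1. Now have (577 / 521).
Reduce the numerator: 577 ≡ 56 (mod 521), so (577 / 521) = (56 / 521).
Factor out 2: 56 = 2^3·7. Since 521 ≡ 1 (mod 8), (2 / 521) = +1, and (2 / 521)^3 = +1. Now have (7 / 521).
521 ≡ 1 (mod 4), so quadratic reciprocity gives (7 / 521) = (521 / 7). Reduce: 521 ≡ 3 (mod 7). Now have (3 / 7).
Both 3 ≡ 3 and 7 ≡ 3 (mod 4), so reciprocity gives (3 / 7) = -(7 / 3). Reduce: 7 ≡ 1 (mod 3). Now have -(1 / 3).
(1 / 3) = 1. Collecting the sign factors: -1.

-1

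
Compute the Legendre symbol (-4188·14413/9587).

1

By multiplicativity, (-4188·14413/9587) = (-4188/9587)·(14413/9587).
First factor (-4188/9587):
(-4188/9587)
  = -(4188/9587)    [9587 ≡ 3 mod 4 ⇒ (-1/9587) = -1]
  = -(1047/9587)    [9587 ≡ 3 mod 8 ⇒ (2/9587)^2 = +1]
  = (9587/1047)    [QR: both ≡ 3 mod 4, sign flips]
  = (164/1047)    [9587 ≡ 164 mod 1047]
  = (41/1047)    [1047 ≡ 7 mod 8 ⇒ (2/1047)^2 = +1]
  = (1047/41)    [QR: 41 ≡ 1 mod 4, sign kept]
  = (22/41)    [1047 ≡ 22 mod 41]
  = (11/41)    [41 ≡ 1 mod 8 ⇒ (2/41) = +1]
  = (41/11)    [QR: 41 ≡ 1 mod 4, sign kept]
  = (8/11)    [41 ≡ 8 mod 11]
  = -(1/11)    [11 ≡ 3 mod 8 ⇒ (2/11)^3 = -1]
  = -1    [(1/11) = 1]
Second factor (14413/9587):
(14413/9587)
  = (4826/9587)    [14413 ≡ 4826 mod 9587]
  = -(2413/9587)    [9587 ≡ 3 mod 8 ⇒ (2/9587) = -1]
  = -(9587/2413)    [QR: 2413 ≡ 1 mod 4, sign kept]
  = -(2348/2413)    [9587 ≡ 2348 mod 2413]
  = -(587/2413)    [2413 ≡ 5 mod 8 ⇒ (2/2413)^2 = +1]
  = -(2413/587)    [QR: 2413 ≡ 1 mod 4, sign kept]
  = -(65/587)    [2413 ≡ 65 mod 587]
  = -(587/65)    [QR: 65 ≡ 1 mod 4, sign kept]
  = -(2/65)    [587 ≡ 2 mod 65]
  = -(1/65)    [65 ≡ 1 mod 8 ⇒ (2/65) = +1]
  = -1    [(1/65) = 1]
Product: (-1)·(-1) = 1.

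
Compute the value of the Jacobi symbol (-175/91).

0

(-175/91)
  = -(175/91)    [91 ≡ 3 mod 4 ⇒ (-1/91) = -1]
  = -(84/91)    [175 ≡ 84 mod 91]
  = -(21/91)    [91 ≡ 3 mod 8 ⇒ (2/91)^2 = +1]
  = -(91/21)    [QR: 21 ≡ 1 mod 4, sign kept]
  = -(7/21)    [91 ≡ 7 mod 21]
  = -(21/7)    [QR: 21 ≡ 1 mod 4, sign kept]
  = -(0/7)    [21 ≡ 0 mod 7]
  = 0    [numerator 0, gcd > 1]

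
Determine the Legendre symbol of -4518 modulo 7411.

1

Pull out -1: (-4518/7411) = (-1/7411)·(4518/7411). Since 7411 ≡ 3 (mod 4), (-1/7411) = -1. Now have -(4518/7411).
Factor out 2: 4518 = 2·2259. Since 7411 ≡ 3 (mod 8), (2/7411) = -1. Now have (2259/7411).
Both 2259 ≡ 3 and 7411 ≡ 3 (mod 4), so reciprocity gives (2259/7411) = -(7411/2259). Reduce: 7411 ≡ 634 (mod 2259). Now have -(634/2259).
Factor out 2: 634 = 2·317. Since 2259 ≡ 3 (mod 8), (2/2259) = -1. Now have (317/2259).
317 ≡ 1 (mod 4), so quadratic reciprocity gives (317/2259) = (2259/317). Reduce: 2259 ≡ 40 (mod 317). Now have (40/317).
Factor out 2: 40 = 2^3·5. Since 317 ≡ 5 (mod 8), (2/317) = -1, and (2/317)^3 = -1. Now have -(5/317).
5 ≡ 1 (mod 4), so quadratic reciprocity gives (5/317) = (317/5). Reduce: 317 ≡ 2 (mod 5). Now have -(2/5).
Factor out 2: 2 = 2. Since 5 ≡ 5 (mod 8), (2/5) = -1. Now have (1/5).
(1/5) = 1. Collecting the sign factors: 1.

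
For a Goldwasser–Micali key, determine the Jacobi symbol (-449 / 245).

1

Pull out -1: (-449 / 245) = (-1 / 245)·(449 / 245). Since 245 ≡ 1 (mod 4), (-1 / 245) = +1. Now have (449 / 245).
Reduce the numerator: 449 ≡ 204 (mod 245), so (449 / 245) = (204 / 245).
Factor out 2: 204 = 2^2·51. Since 245 ≡ 5 (mod 8), (2 / 245) = -1, and (2 / 245)^2 = +1. Now have (51 / 245).
245 ≡ 1 (mod 4), so quadratic reciprocity gives (51 / 245) = (245 / 51). Reduce: 245 ≡ 41 (mod 51). Now have (41 / 51).
41 ≡ 1 (mod 4), so quadratic reciprocity gives (41 / 51) = (51 / 41). Reduce: 51 ≡ 10 (mod 41). Now have (10 / 41).
Factor out 2: 10 = 2·5. Since 41 ≡ 1 (mod 8), (2 / 41) = +1. Now have (5 / 41).
5 ≡ 1 (mod 4), so quadratic reciprocity gives (5 / 41) = (41 / 5). Reduce: 41 ≡ 1 (mod 5). Now have (1 / 5).
(1 / 5) = 1. Collecting the sign factors: 1.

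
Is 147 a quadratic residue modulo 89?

(147|89)
  = (58|89)    [147 ≡ 58 mod 89]
  = (29|89)    [89 ≡ 1 mod 8 ⇒ (2|89) = +1]
  = (89|29)    [QR: 29 ≡ 1 mod 4, sign kept]
  = (2|29)    [89 ≡ 2 mod 29]
  = -(1|29)    [29 ≡ 5 mod 8 ⇒ (2|29) = -1]
  = -1    [(1|29) = 1]
The Legendre symbol is -1, so x^2 ≡ 147 (mod 89) has no solution.

no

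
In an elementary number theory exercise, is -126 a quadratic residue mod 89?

no

(-126|89)
  = (52|89)    [-126 ≡ 52 mod 89]
  = (13|89)    [89 ≡ 1 mod 8 ⇒ (2|89)^2 = +1]
  = (89|13)    [QR: 13 ≡ 1 mod 4, sign kept]
  = (11|13)    [89 ≡ 11 mod 13]
  = (13|11)    [QR: 13 ≡ 1 mod 4, sign kept]
  = (2|11)    [13 ≡ 2 mod 11]
  = -(1|11)    [11 ≡ 3 mod 8 ⇒ (2|11) = -1]
  = -1    [(1|11) = 1]
(-126|89) = -1, and 89 is prime, so -126 is not a quadratic residue mod 89.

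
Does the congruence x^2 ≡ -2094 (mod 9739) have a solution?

Reduce the numerator: -2094 ≡ 7645 (mod 9739), so (-2094/9739) = (7645/9739).
7645 ≡ 1 (mod 4), so quadratic reciprocity gives (7645/9739) = (9739/7645). Reduce: 9739 ≡ 2094 (mod 7645). Now have (2094/7645).
Factor out 2: 2094 = 2·1047. Since 7645 ≡ 5 (mod 8), (2/7645) = -1. Now have -(1047/7645).
7645 ≡ 1 (mod 4), so quadratic reciprocity gives (1047/7645) = (7645/1047). Reduce: 7645 ≡ 316 (mod 1047). Now have -(316/1047).
Factor out 2: 316 = 2^2·79. Since 1047 ≡ 7 (mod 8), (2/1047) = +1, and (2/1047)^2 = +1. Now have -(79/1047).
Both 79 ≡ 3 and 1047 ≡ 3 (mod 4), so reciprocity gives (79/1047) = -(1047/79). Reduce: 1047 ≡ 20 (mod 79). Now have (20/79).
Factor out 2: 20 = 2^2·5. Since 79 ≡ 7 (mod 8), (2/79) = +1, and (2/79)^2 = +1. Now have (5/79).
5 ≡ 1 (mod 4), so quadratic reciprocity gives (5/79) = (79/5). Reduce: 79 ≡ 4 (mod 5). Now have (4/5).
Factor out 2: 4 = 2^2. Since 5 ≡ 5 (mod 8), (2/5) = -1, and (2/5)^2 = +1. Now have (1/5).
(1/5) = 1. Collecting the sign factors: 1.
(-2094/9739) = 1, and 9739 is prime, so -2094 is a quadratic residue mod 9739.

yes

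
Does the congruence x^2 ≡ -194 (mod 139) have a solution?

no

(-194/139)
  = -(194/139)    [139 ≡ 3 mod 4 ⇒ (-1/139) = -1]
  = -(55/139)    [194 ≡ 55 mod 139]
  = (139/55)    [QR: both ≡ 3 mod 4, sign flips]
  = (29/55)    [139 ≡ 29 mod 55]
  = (55/29)    [QR: 29 ≡ 1 mod 4, sign kept]
  = (26/29)    [55 ≡ 26 mod 29]
  = -(13/29)    [29 ≡ 5 mod 8 ⇒ (2/29) = -1]
  = -(29/13)    [QR: 13 ≡ 1 mod 4, sign kept]
  = -(3/13)    [29 ≡ 3 mod 13]
  = -(13/3)    [QR: 13 ≡ 1 mod 4, sign kept]
  = -(1/3)    [13 ≡ 1 mod 3]
  = -1    [(1/3) = 1]
(-194/139) = -1, and 139 is prime, so -194 is not a quadratic residue mod 139.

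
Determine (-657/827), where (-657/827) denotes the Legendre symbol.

-1

Reduce the numerator: -657 ≡ 170 (mod 827), so (-657/827) = (170/827).
Factor out 2: 170 = 2·85. Since 827 ≡ 3 (mod 8), (2/827) = -1. Now have -(85/827).
85 ≡ 1 (mod 4), so quadratic reciprocity gives (85/827) = (827/85). Reduce: 827 ≡ 62 (mod 85). Now have -(62/85).
Factor out 2: 62 = 2·31. Since 85 ≡ 5 (mod 8), (2/85) = -1. Now have (31/85).
85 ≡ 1 (mod 4), so quadratic reciprocity gives (31/85) = (85/31). Reduce: 85 ≡ 23 (mod 31). Now have (23/31).
Both 23 ≡ 3 and 31 ≡ 3 (mod 4), so reciprocity gives (23/31) = -(31/23). Reduce: 31 ≡ 8 (mod 23). Now have -(8/23).
Factor out 2: 8 = 2^3. Since 23 ≡ 7 (mod 8), (2/23) = +1, and (2/23)^3 = +1. Now have -(1/23).
(1/23) = 1. Collecting the sign factors: -1.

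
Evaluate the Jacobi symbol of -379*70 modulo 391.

-1

By multiplicativity, (-379·70|391) = (-379|391)·(70|391).
First factor (-379|391):
Pull out -1: (-379|391) = (-1|391)·(379|391). Since 391 ≡ 3 (mod 4), (-1|391) = -1. Now have -(379|391).
Both 379 ≡ 3 and 391 ≡ 3 (mod 4), so reciprocity gives (379|391) = -(391|379). Reduce: 391 ≡ 12 (mod 379). Now have (12|379).
Factor out 2: 12 = 2^2·3. Since 379 ≡ 3 (mod 8), (2|379) = -1, and (2|379)^2 = +1. Now have (3|379).
Both 3 ≡ 3 and 379 ≡ 3 (mod 4), so reciprocity gives (3|379) = -(379|3). Reduce: 379 ≡ 1 (mod 3). Now have -(1|3).
(1|3) = 1. Collecting the sign factors: -1.
Second factor (70|391):
Factor out 2: 70 = 2·35. Since 391 ≡ 7 (mod 8), (2|391) = +1. Now have (35|391).
Both 35 ≡ 3 and 391 ≡ 3 (mod 4), so reciprocity gives (35|391) = -(391|35). Reduce: 391 ≡ 6 (mod 35). Now have -(6|35).
Factor out 2: 6 = 2·3. Since 35 ≡ 3 (mod 8), (2|35) = -1. Now have (3|35).
Both 3 ≡ 3 and 35 ≡ 3 (mod 4), so reciprocity gives (3|35) = -(35|3). Reduce: 35 ≡ 2 (mod 3). Now have -(2|3).
Factor out 2: 2 = 2. Since 3 ≡ 3 (mod 8), (2|3) = -1. Now have (1|3).
(1|3) = 1. Collecting the sign factors: 1.
Product: (-1)·(1) = -1.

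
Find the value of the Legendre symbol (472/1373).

Factor out 2: 472 = 2^3·59. Since 1373 ≡ 5 (mod 8), (2/1373) = -1, and (2/1373)^3 = -1. Now have -(59/1373).
1373 ≡ 1 (mod 4), so quadratic reciprocity gives (59/1373) = (1373/59). Reduce: 1373 ≡ 16 (mod 59). Now have -(16/59).
Factor out 2: 16 = 2^4. Since 59 ≡ 3 (mod 8), (2/59) = -1, and (2/59)^4 = +1. Now have -(1/59).
(1/59) = 1. Collecting the sign factors: -1.

-1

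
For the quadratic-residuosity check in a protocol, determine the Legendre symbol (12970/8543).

-1

Reduce the numerator: 12970 ≡ 4427 (mod 8543), so (12970/8543) = (4427/8543).
Both 4427 ≡ 3 and 8543 ≡ 3 (mod 4), so reciprocity gives (4427/8543) = -(8543/4427). Reduce: 8543 ≡ 4116 (mod 4427). Now have -(4116/4427).
Factor out 2: 4116 = 2^2·1029. Since 4427 ≡ 3 (mod 8), (2/4427) = -1, and (2/4427)^2 = +1. Now have -(1029/4427).
1029 ≡ 1 (mod 4), so quadratic reciprocity gives (1029/4427) = (4427/1029). Reduce: 4427 ≡ 311 (mod 1029). Now have -(311/1029).
1029 ≡ 1 (mod 4), so quadratic reciprocity gives (311/1029) = (1029/311). Reduce: 1029 ≡ 96 (mod 311). Now have -(96/311).
Factor out 2: 96 = 2^5·3. Since 311 ≡ 7 (mod 8), (2/311) = +1, and (2/311)^5 = +1. Now have -(3/311).
Both 3 ≡ 3 and 311 ≡ 3 (mod 4), so reciprocity gives (3/311) = -(311/3). Reduce: 311 ≡ 2 (mod 3). Now have (2/3).
Factor out 2: 2 = 2. Since 3 ≡ 3 (mod 8), (2/3) = -1. Now have -(1/3).
(1/3) = 1. Collecting the sign factors: -1.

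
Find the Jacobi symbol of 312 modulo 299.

Reduce the numerator: 312 ≡ 13 (mod 299), so (312/299) = (13/299).
13 ≡ 1 (mod 4), so quadratic reciprocity gives (13/299) = (299/13). Reduce: 299 ≡ 0 (mod 13). Now have (0/13).
The numerator is now 0 with denominator 13 > 1: the symbol is 0.

0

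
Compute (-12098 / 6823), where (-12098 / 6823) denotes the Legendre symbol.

Pull out -1: (-12098 / 6823) = (-1 / 6823)·(12098 / 6823). Since 6823 ≡ 3 (mod 4), (-1 / 6823) = -1. Now have -(12098 / 6823).
Reduce the numerator: 12098 ≡ 5275 (mod 6823), so (12098 / 6823) = (5275 / 6823).
Both 5275 ≡ 3 and 6823 ≡ 3 (mod 4), so reciprocity gives (5275 / 6823) = -(6823 / 5275). Reduce: 6823 ≡ 1548 (mod 5275). Now have (1548 / 5275).
Factor out 2: 1548 = 2^2·387. Since 5275 ≡ 3 (mod 8), (2 / 5275) = -1, and (2 / 5275)^2 = +1. Now have (387 / 5275).
Both 387 ≡ 3 and 5275 ≡ 3 (mod 4), so reciprocity gives (387 / 5275) = -(5275 / 387). Reduce: 5275 ≡ 244 (mod 387). Now have -(244 / 387).
Factor out 2: 244 = 2^2·61. Since 387 ≡ 3 (mod 8), (2 / 387) = -1, and (2 / 387)^2 = +1. Now have -(61 / 387).
61 ≡ 1 (mod 4), so quadratic reciprocity gives (61 / 387) = (387 / 61). Reduce: 387 ≡ 21 (mod 61). Now have -(21 / 61).
21 ≡ 1 (mod 4), so quadratic reciprocity gives (21 / 61) = (61 / 21). Reduce: 61 ≡ 19 (mod 21). Now have -(19 / 21).
21 ≡ 1 (mod 4), so quadratic reciprocity gives (19 / 21) = (21 / 19). Reduce: 21 ≡ 2 (mod 19). Now have -(2 / 19).
Factor out 2: 2 = 2. Since 19 ≡ 3 (mod 8), (2 / 19) = -1. Now have (1 / 19).
(1 / 19) = 1. Collecting the sign factors: 1.

1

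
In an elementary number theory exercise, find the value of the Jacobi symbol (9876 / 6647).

(9876 / 6647)
  = (3229 / 6647)    [9876 ≡ 3229 mod 6647]
  = (6647 / 3229)    [QR: 3229 ≡ 1 mod 4, sign kept]
  = (189 / 3229)    [6647 ≡ 189 mod 3229]
  = (3229 / 189)    [QR: 189 ≡ 1 mod 4, sign kept]
  = (16 / 189)    [3229 ≡ 16 mod 189]
  = (1 / 189)    [189 ≡ 5 mod 8 ⇒ (2 / 189)^4 = +1]
  = 1    [(1 / 189) = 1]

1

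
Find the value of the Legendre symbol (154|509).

Factor out 2: 154 = 2·77. Since 509 ≡ 5 (mod 8), (2|509) = -1. Now have -(77|509).
77 ≡ 1 (mod 4), so quadratic reciprocity gives (77|509) = (509|77). Reduce: 509 ≡ 47 (mod 77). Now have -(47|77).
77 ≡ 1 (mod 4), so quadratic reciprocity gives (47|77) = (77|47). Reduce: 77 ≡ 30 (mod 47). Now have -(30|47).
Factor out 2: 30 = 2·15. Since 47 ≡ 7 (mod 8), (2|47) = +1. Now have -(15|47).
Both 15 ≡ 3 and 47 ≡ 3 (mod 4), so reciprocity gives (15|47) = -(47|15). Reduce: 47 ≡ 2 (mod 15). Now have (2|15).
Factor out 2: 2 = 2. Since 15 ≡ 7 (mod 8), (2|15) = +1. Now have (1|15).
(1|15) = 1. Collecting the sign factors: 1.

1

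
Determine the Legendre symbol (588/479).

1

(588/479)
  = (109/479)    [588 ≡ 109 mod 479]
  = (479/109)    [QR: 109 ≡ 1 mod 4, sign kept]
  = (43/109)    [479 ≡ 43 mod 109]
  = (109/43)    [QR: 109 ≡ 1 mod 4, sign kept]
  = (23/43)    [109 ≡ 23 mod 43]
  = -(43/23)    [QR: both ≡ 3 mod 4, sign flips]
  = -(20/23)    [43 ≡ 20 mod 23]
  = -(5/23)    [23 ≡ 7 mod 8 ⇒ (2/23)^2 = +1]
  = -(23/5)    [QR: 5 ≡ 1 mod 4, sign kept]
  = -(3/5)    [23 ≡ 3 mod 5]
  = -(5/3)    [QR: 5 ≡ 1 mod 4, sign kept]
  = -(2/3)    [5 ≡ 2 mod 3]
  = (1/3)    [3 ≡ 3 mod 8 ⇒ (2/3) = -1]
  = 1    [(1/3) = 1]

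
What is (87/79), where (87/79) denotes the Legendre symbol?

(87/79)
  = (8/79)    [87 ≡ 8 mod 79]
  = (1/79)    [79 ≡ 7 mod 8 ⇒ (2/79)^3 = +1]
  = 1    [(1/79) = 1]

1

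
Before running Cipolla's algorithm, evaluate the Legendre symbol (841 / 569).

Reduce the numerator: 841 ≡ 272 (mod 569), so (841 / 569) = (272 / 569).
Factor out 2: 272 = 2^4·17. Since 569 ≡ 1 (mod 8), (2 / 569) = +1, and (2 / 569)^4 = +1. Now have (17 / 569).
17 ≡ 1 (mod 4), so quadratic reciprocity gives (17 / 569) = (569 / 17). Reduce: 569 ≡ 8 (mod 17). Now have (8 / 17).
Factor out 2: 8 = 2^3. Since 17 ≡ 1 (mod 8), (2 / 17) = +1, and (2 / 17)^3 = +1. Now have (1 / 17).
(1 / 17) = 1. Collecting the sign factors: 1.

1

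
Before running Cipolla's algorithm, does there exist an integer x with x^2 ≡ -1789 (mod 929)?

no

Reduce the numerator: -1789 ≡ 69 (mod 929), so (-1789/929) = (69/929).
69 ≡ 1 (mod 4), so quadratic reciprocity gives (69/929) = (929/69). Reduce: 929 ≡ 32 (mod 69). Now have (32/69).
Factor out 2: 32 = 2^5. Since 69 ≡ 5 (mod 8), (2/69) = -1, and (2/69)^5 = -1. Now have -(1/69).
(1/69) = 1. Collecting the sign factors: -1.
The Legendre symbol is -1, so x^2 ≡ -1789 (mod 929) has no solution.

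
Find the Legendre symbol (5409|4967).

(5409|4967)
  = (442|4967)    [5409 ≡ 442 mod 4967]
  = (221|4967)    [4967 ≡ 7 mod 8 ⇒ (2|4967) = +1]
  = (4967|221)    [QR: 221 ≡ 1 mod 4, sign kept]
  = (105|221)    [4967 ≡ 105 mod 221]
  = (221|105)    [QR: 105 ≡ 1 mod 4, sign kept]
  = (11|105)    [221 ≡ 11 mod 105]
  = (105|11)    [QR: 105 ≡ 1 mod 4, sign kept]
  = (6|11)    [105 ≡ 6 mod 11]
  = -(3|11)    [11 ≡ 3 mod 8 ⇒ (2|11) = -1]
  = (11|3)    [QR: both ≡ 3 mod 4, sign flips]
  = (2|3)    [11 ≡ 2 mod 3]
  = -(1|3)    [3 ≡ 3 mod 8 ⇒ (2|3) = -1]
  = -1    [(1|3) = 1]

-1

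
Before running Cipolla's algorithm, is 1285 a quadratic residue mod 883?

(1285|883)
  = (402|883)    [1285 ≡ 402 mod 883]
  = -(201|883)    [883 ≡ 3 mod 8 ⇒ (2|883) = -1]
  = -(883|201)    [QR: 201 ≡ 1 mod 4, sign kept]
  = -(79|201)    [883 ≡ 79 mod 201]
  = -(201|79)    [QR: 201 ≡ 1 mod 4, sign kept]
  = -(43|79)    [201 ≡ 43 mod 79]
  = (79|43)    [QR: both ≡ 3 mod 4, sign flips]
  = (36|43)    [79 ≡ 36 mod 43]
  = (9|43)    [43 ≡ 3 mod 8 ⇒ (2|43)^2 = +1]
  = (43|9)    [QR: 9 ≡ 1 mod 4, sign kept]
  = (7|9)    [43 ≡ 7 mod 9]
  = (9|7)    [QR: 9 ≡ 1 mod 4, sign kept]
  = (2|7)    [9 ≡ 2 mod 7]
  = (1|7)    [7 ≡ 7 mod 8 ⇒ (2|7) = +1]
  = 1    [(1|7) = 1]
The Legendre symbol is 1, so x^2 ≡ 1285 (mod 883) has solution.

yes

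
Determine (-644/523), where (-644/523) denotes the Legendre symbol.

-1

Reduce the numerator: -644 ≡ 402 (mod 523), so (-644/523) = (402/523).
Factor out 2: 402 = 2·201. Since 523 ≡ 3 (mod 8), (2/523) = -1. Now have -(201/523).
201 ≡ 1 (mod 4), so quadratic reciprocity gives (201/523) = (523/201). Reduce: 523 ≡ 121 (mod 201). Now have -(121/201).
121 ≡ 1 (mod 4), so quadratic reciprocity gives (121/201) = (201/121). Reduce: 201 ≡ 80 (mod 121). Now have -(80/121).
Factor out 2: 80 = 2^4·5. Since 121 ≡ 1 (mod 8), (2/121) = +1, and (2/121)^4 = +1. Now have -(5/121).
5 ≡ 1 (mod 4), so quadratic reciprocity gives (5/121) = (121/5). Reduce: 121 ≡ 1 (mod 5). Now have -(1/5).
(1/5) = 1. Collecting the sign factors: -1.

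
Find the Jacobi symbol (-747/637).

Reduce the numerator: -747 ≡ 527 (mod 637), so (-747/637) = (527/637).
637 ≡ 1 (mod 4), so quadratic reciprocity gives (527/637) = (637/527). Reduce: 637 ≡ 110 (mod 527). Now have (110/527).
Factor out 2: 110 = 2·55. Since 527 ≡ 7 (mod 8), (2/527) = +1. Now have (55/527).
Both 55 ≡ 3 and 527 ≡ 3 (mod 4), so reciprocity gives (55/527) = -(527/55). Reduce: 527 ≡ 32 (mod 55). Now have -(32/55).
Factor out 2: 32 = 2^5. Since 55 ≡ 7 (mod 8), (2/55) = +1, and (2/55)^5 = +1. Now have -(1/55).
(1/55) = 1. Collecting the sign factors: -1.

-1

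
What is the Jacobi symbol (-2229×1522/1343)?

1

By multiplicativity, (-2229·1522/1343) = (-2229/1343)·(1522/1343).
First factor (-2229/1343):
Pull out -1: (-2229/1343) = (-1/1343)·(2229/1343). Since 1343 ≡ 3 (mod 4), (-1/1343) = -1. Now have -(2229/1343).
Reduce the numerator: 2229 ≡ 886 (mod 1343), so (2229/1343) = (886/1343).
Factor out 2: 886 = 2·443. Since 1343 ≡ 7 (mod 8), (2/1343) = +1. Now have -(443/1343).
Both 443 ≡ 3 and 1343 ≡ 3 (mod 4), so reciprocity gives (443/1343) = -(1343/443). Reduce: 1343 ≡ 14 (mod 443). Now have (14/443).
Factor out 2: 14 = 2·7. Since 443 ≡ 3 (mod 8), (2/443) = -1. Now have -(7/443).
Both 7 ≡ 3 and 443 ≡ 3 (mod 4), so reciprocity gives (7/443) = -(443/7). Reduce: 443 ≡ 2 (mod 7). Now have (2/7).
Factor out 2: 2 = 2. Since 7 ≡ 7 (mod 8), (2/7) = +1. Now have (1/7).
(1/7) = 1. Collecting the sign factors: 1.
Second factor (1522/1343):
Reduce the numerator: 1522 ≡ 179 (mod 1343), so (1522/1343) = (179/1343).
Both 179 ≡ 3 and 1343 ≡ 3 (mod 4), so reciprocity gives (179/1343) = -(1343/179). Reduce: 1343 ≡ 90 (mod 179). Now have -(90/179).
Factor out 2: 90 = 2·45. Since 179 ≡ 3 (mod 8), (2/179) = -1. Now have (45/179).
45 ≡ 1 (mod 4), so quadratic reciprocity gives (45/179) = (179/45). Reduce: 179 ≡ 44 (mod 45). Now have (44/45).
Factor out 2: 44 = 2^2·11. Since 45 ≡ 5 (mod 8), (2/45) = -1, and (2/45)^2 = +1. Now have (11/45).
45 ≡ 1 (mod 4), so quadratic reciprocity gives (11/45) = (45/11). Reduce: 45 ≡ 1 (mod 11). Now have (1/11).
(1/11) = 1. Collecting the sign factors: 1.
Product: (1)·(1) = 1.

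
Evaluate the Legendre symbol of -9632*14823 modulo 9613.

By multiplicativity, (-9632·14823/9613) = (-9632/9613)·(14823/9613).
First factor (-9632/9613):
Reduce the numerator: -9632 ≡ 9594 (mod 9613), so (-9632/9613) = (9594/9613).
Factor out 2: 9594 = 2·4797. Since 9613 ≡ 5 (mod 8), (2/9613) = -1. Now have -(4797/9613).
4797 ≡ 1 (mod 4), so quadratic reciprocity gives (4797/9613) = (9613/4797). Reduce: 9613 ≡ 19 (mod 4797). Now have -(19/4797).
4797 ≡ 1 (mod 4), so quadratic reciprocity gives (19/4797) = (4797/19). Reduce: 4797 ≡ 9 (mod 19). Now have -(9/19).
9 ≡ 1 (mod 4), so quadratic reciprocity gives (9/19) = (19/9). Reduce: 19 ≡ 1 (mod 9). Now have -(1/9).
(1/9) = 1. Collecting the sign factors: -1.
Second factor (14823/9613):
Reduce the numerator: 14823 ≡ 5210 (mod 9613), so (14823/9613) = (5210/9613).
Factor out 2: 5210 = 2·2605. Since 9613 ≡ 5 (mod 8), (2/9613) = -1. Now have -(2605/9613).
2605 ≡ 1 (mod 4), so quadratic reciprocity gives (2605/9613) = (9613/2605). Reduce: 9613 ≡ 1798 (mod 2605). Now have -(1798/2605).
Factor out 2: 1798 = 2·899. Since 2605 ≡ 5 (mod 8), (2/2605) = -1. Now have (899/2605).
2605 ≡ 1 (mod 4), so quadratic reciprocity gives (899/2605) = (2605/899). Reduce: 2605 ≡ 807 (mod 899). Now have (807/899).
Both 807 ≡ 3 and 899 ≡ 3 (mod 4), so reciprocity gives (807/899) = -(899/807). Reduce: 899 ≡ 92 (mod 807). Now have -(92/807).
Factor out 2: 92 = 2^2·23. Since 807 ≡ 7 (mod 8), (2/807) = +1, and (2/807)^2 = +1. Now have -(23/807).
Both 23 ≡ 3 and 807 ≡ 3 (mod 4), so reciprocity gives (23/807) = -(807/23). Reduce: 807 ≡ 2 (mod 23). Now have (2/23).
Factor out 2: 2 = 2. Since 23 ≡ 7 (mod 8), (2/23) = +1. Now have (1/23).
(1/23) = 1. Collecting the sign factors: 1.
Product: (-1)·(1) = -1.

-1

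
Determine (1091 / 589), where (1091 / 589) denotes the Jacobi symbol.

1

(1091 / 589)
  = (502 / 589)    [1091 ≡ 502 mod 589]
  = -(251 / 589)    [589 ≡ 5 mod 8 ⇒ (2 / 589) = -1]
  = -(589 / 251)    [QR: 589 ≡ 1 mod 4, sign kept]
  = -(87 / 251)    [589 ≡ 87 mod 251]
  = (251 / 87)    [QR: both ≡ 3 mod 4, sign flips]
  = (77 / 87)    [251 ≡ 77 mod 87]
  = (87 / 77)    [QR: 77 ≡ 1 mod 4, sign kept]
  = (10 / 77)    [87 ≡ 10 mod 77]
  = -(5 / 77)    [77 ≡ 5 mod 8 ⇒ (2 / 77) = -1]
  = -(77 / 5)    [QR: 5 ≡ 1 mod 4, sign kept]
  = -(2 / 5)    [77 ≡ 2 mod 5]
  = (1 / 5)    [5 ≡ 5 mod 8 ⇒ (2 / 5) = -1]
  = 1    [(1 / 5) = 1]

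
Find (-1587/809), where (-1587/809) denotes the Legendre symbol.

Pull out -1: (-1587/809) = (-1/809)·(1587/809). Since 809 ≡ 1 (mod 4), (-1/809) = +1. Now have (1587/809).
Reduce the numerator: 1587 ≡ 778 (mod 809), so (1587/809) = (778/809).
Factor out 2: 778 = 2·389. Since 809 ≡ 1 (mod 8), (2/809) = +1. Now have (389/809).
389 ≡ 1 (mod 4), so quadratic reciprocity gives (389/809) = (809/389). Reduce: 809 ≡ 31 (mod 389). Now have (31/389).
389 ≡ 1 (mod 4), so quadratic reciprocity gives (31/389) = (389/31). Reduce: 389 ≡ 17 (mod 31). Now have (17/31).
17 ≡ 1 (mod 4), so quadratic reciprocity gives (17/31) = (31/17). Reduce: 31 ≡ 14 (mod 17). Now have (14/17).
Factor out 2: 14 = 2·7. Since 17 ≡ 1 (mod 8), (2/17) = +1. Now have (7/17).
17 ≡ 1 (mod 4), so quadratic reciprocity gives (7/17) = (17/7). Reduce: 17 ≡ 3 (mod 7). Now have (3/7).
Both 3 ≡ 3 and 7 ≡ 3 (mod 4), so reciprocity gives (3/7) = -(7/3). Reduce: 7 ≡ 1 (mod 3). Now have -(1/3).
(1/3) = 1. Collecting the sign factors: -1.

-1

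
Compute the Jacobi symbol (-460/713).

0

Reduce the numerator: -460 ≡ 253 (mod 713), so (-460/713) = (253/713).
253 ≡ 1 (mod 4), so quadratic reciprocity gives (253/713) = (713/253). Reduce: 713 ≡ 207 (mod 253). Now have (207/253).
253 ≡ 1 (mod 4), so quadratic reciprocity gives (207/253) = (253/207). Reduce: 253 ≡ 46 (mod 207). Now have (46/207).
Factor out 2: 46 = 2·23. Since 207 ≡ 7 (mod 8), (2/207) = +1. Now have (23/207).
Both 23 ≡ 3 and 207 ≡ 3 (mod 4), so reciprocity gives (23/207) = -(207/23). Reduce: 207 ≡ 0 (mod 23). Now have -(0/23).
The numerator is now 0 with denominator 23 > 1: the symbol is 0.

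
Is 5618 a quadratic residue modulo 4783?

(5618|4783)
  = (835|4783)    [5618 ≡ 835 mod 4783]
  = -(4783|835)    [QR: both ≡ 3 mod 4, sign flips]
  = -(608|835)    [4783 ≡ 608 mod 835]
  = (19|835)    [835 ≡ 3 mod 8 ⇒ (2|835)^5 = -1]
  = -(835|19)    [QR: both ≡ 3 mod 4, sign flips]
  = -(18|19)    [835 ≡ 18 mod 19]
  = (9|19)    [19 ≡ 3 mod 8 ⇒ (2|19) = -1]
  = (19|9)    [QR: 9 ≡ 1 mod 4, sign kept]
  = (1|9)    [19 ≡ 1 mod 9]
  = 1    [(1|9) = 1]
The Legendre symbol is 1, so x^2 ≡ 5618 (mod 4783) has solution.

yes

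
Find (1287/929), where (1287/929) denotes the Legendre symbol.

Reduce the numerator: 1287 ≡ 358 (mod 929), so (1287/929) = (358/929).
Factor out 2: 358 = 2·179. Since 929 ≡ 1 (mod 8), (2/929) = +1. Now have (179/929).
929 ≡ 1 (mod 4), so quadratic reciprocity gives (179/929) = (929/179). Reduce: 929 ≡ 34 (mod 179). Now have (34/179).
Factor out 2: 34 = 2·17. Since 179 ≡ 3 (mod 8), (2/179) = -1. Now have -(17/179).
17 ≡ 1 (mod 4), so quadratic reciprocity gives (17/179) = (179/17). Reduce: 179 ≡ 9 (mod 17). Now have -(9/17).
9 ≡ 1 (mod 4), so quadratic reciprocity gives (9/17) = (17/9). Reduce: 17 ≡ 8 (mod 9). Now have -(8/9).
Factor out 2: 8 = 2^3. Since 9 ≡ 1 (mod 8), (2/9) = +1, and (2/9)^3 = +1. Now have -(1/9).
(1/9) = 1. Collecting the sign factors: -1.

-1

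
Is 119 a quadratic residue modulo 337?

(119|337)
  = (337|119)    [QR: 337 ≡ 1 mod 4, sign kept]
  = (99|119)    [337 ≡ 99 mod 119]
  = -(119|99)    [QR: both ≡ 3 mod 4, sign flips]
  = -(20|99)    [119 ≡ 20 mod 99]
  = -(5|99)    [99 ≡ 3 mod 8 ⇒ (2|99)^2 = +1]
  = -(99|5)    [QR: 5 ≡ 1 mod 4, sign kept]
  = -(4|5)    [99 ≡ 4 mod 5]
  = -(1|5)    [5 ≡ 5 mod 8 ⇒ (2|5)^2 = +1]
  = -1    [(1|5) = 1]
The Legendre symbol is -1, so x^2 ≡ 119 (mod 337) has no solution.

no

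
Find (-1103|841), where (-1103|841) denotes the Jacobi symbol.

1

Reduce the numerator: -1103 ≡ 579 (mod 841), so (-1103|841) = (579|841).
841 ≡ 1 (mod 4), so quadratic reciprocity gives (579|841) = (841|579). Reduce: 841 ≡ 262 (mod 579). Now have (262|579).
Factor out 2: 262 = 2·131. Since 579 ≡ 3 (mod 8), (2|579) = -1. Now have -(131|579).
Both 131 ≡ 3 and 579 ≡ 3 (mod 4), so reciprocity gives (131|579) = -(579|131). Reduce: 579 ≡ 55 (mod 131). Now have (55|131).
Both 55 ≡ 3 and 131 ≡ 3 (mod 4), so reciprocity gives (55|131) = -(131|55). Reduce: 131 ≡ 21 (mod 55). Now have -(21|55).
21 ≡ 1 (mod 4), so quadratic reciprocity gives (21|55) = (55|21). Reduce: 55 ≡ 13 (mod 21). Now have -(13|21).
13 ≡ 1 (mod 4), so quadratic reciprocity gives (13|21) = (21|13). Reduce: 21 ≡ 8 (mod 13). Now have -(8|13).
Factor out 2: 8 = 2^3. Since 13 ≡ 5 (mod 8), (2|13) = -1, and (2|13)^3 = -1. Now have (1|13).
(1|13) = 1. Collecting the sign factors: 1.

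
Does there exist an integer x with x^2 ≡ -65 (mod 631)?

yes

Reduce the numerator: -65 ≡ 566 (mod 631), so (-65/631) = (566/631).
Factor out 2: 566 = 2·283. Since 631 ≡ 7 (mod 8), (2/631) = +1. Now have (283/631).
Both 283 ≡ 3 and 631 ≡ 3 (mod 4), so reciprocity gives (283/631) = -(631/283). Reduce: 631 ≡ 65 (mod 283). Now have -(65/283).
65 ≡ 1 (mod 4), so quadratic reciprocity gives (65/283) = (283/65). Reduce: 283 ≡ 23 (mod 65). Now have -(23/65).
65 ≡ 1 (mod 4), so quadratic reciprocity gives (23/65) = (65/23). Reduce: 65 ≡ 19 (mod 23). Now have -(19/23).
Both 19 ≡ 3 and 23 ≡ 3 (mod 4), so reciprocity gives (19/23) = -(23/19). Reduce: 23 ≡ 4 (mod 19). Now have (4/19).
Factor out 2: 4 = 2^2. Since 19 ≡ 3 (mod 8), (2/19) = -1, and (2/19)^2 = +1. Now have (1/19).
(1/19) = 1. Collecting the sign factors: 1.
The Legendre symbol is 1, so x^2 ≡ -65 (mod 631) has solution.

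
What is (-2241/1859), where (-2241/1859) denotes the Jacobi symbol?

(-2241/1859)
  = (1477/1859)    [-2241 ≡ 1477 mod 1859]
  = (1859/1477)    [QR: 1477 ≡ 1 mod 4, sign kept]
  = (382/1477)    [1859 ≡ 382 mod 1477]
  = -(191/1477)    [1477 ≡ 5 mod 8 ⇒ (2/1477) = -1]
  = -(1477/191)    [QR: 1477 ≡ 1 mod 4, sign kept]
  = -(140/191)    [1477 ≡ 140 mod 191]
  = -(35/191)    [191 ≡ 7 mod 8 ⇒ (2/191)^2 = +1]
  = (191/35)    [QR: both ≡ 3 mod 4, sign flips]
  = (16/35)    [191 ≡ 16 mod 35]
  = (1/35)    [35 ≡ 3 mod 8 ⇒ (2/35)^4 = +1]
  = 1    [(1/35) = 1]

1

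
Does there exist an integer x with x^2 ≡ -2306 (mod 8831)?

Pull out -1: (-2306/8831) = (-1/8831)·(2306/8831). Since 8831 ≡ 3 (mod 4), (-1/8831) = -1. Now have -(2306/8831).
Factor out 2: 2306 = 2·1153. Since 8831 ≡ 7 (mod 8), (2/8831) = +1. Now have -(1153/8831).
1153 ≡ 1 (mod 4), so quadratic reciprocity gives (1153/8831) = (8831/1153). Reduce: 8831 ≡ 760 (mod 1153). Now have -(760/1153).
Factor out 2: 760 = 2^3·95. Since 1153 ≡ 1 (mod 8), (2/1153) = +1, and (2/1153)^3 = +1. Now have -(95/1153).
1153 ≡ 1 (mod 4), so quadratic reciprocity gives (95/1153) = (1153/95). Reduce: 1153 ≡ 13 (mod 95). Now have -(13/95).
13 ≡ 1 (mod 4), so quadratic reciprocity gives (13/95) = (95/13). Reduce: 95 ≡ 4 (mod 13). Now have -(4/13).
Factor out 2: 4 = 2^2. Since 13 ≡ 5 (mod 8), (2/13) = -1, and (2/13)^2 = +1. Now have -(1/13).
(1/13) = 1. Collecting the sign factors: -1.
(-2306/8831) = -1, and 8831 is prime, so -2306 is not a quadratic residue mod 8831.

no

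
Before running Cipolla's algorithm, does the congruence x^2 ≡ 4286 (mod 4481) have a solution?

no

(4286/4481)
  = (2143/4481)    [4481 ≡ 1 mod 8 ⇒ (2/4481) = +1]
  = (4481/2143)    [QR: 4481 ≡ 1 mod 4, sign kept]
  = (195/2143)    [4481 ≡ 195 mod 2143]
  = -(2143/195)    [QR: both ≡ 3 mod 4, sign flips]
  = -(193/195)    [2143 ≡ 193 mod 195]
  = -(195/193)    [QR: 193 ≡ 1 mod 4, sign kept]
  = -(2/193)    [195 ≡ 2 mod 193]
  = -(1/193)    [193 ≡ 1 mod 8 ⇒ (2/193) = +1]
  = -1    [(1/193) = 1]
The Legendre symbol is -1, so x^2 ≡ 4286 (mod 4481) has no solution.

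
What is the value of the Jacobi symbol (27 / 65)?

(27 / 65)
  = (65 / 27)    [QR: 65 ≡ 1 mod 4, sign kept]
  = (11 / 27)    [65 ≡ 11 mod 27]
  = -(27 / 11)    [QR: both ≡ 3 mod 4, sign flips]
  = -(5 / 11)    [27 ≡ 5 mod 11]
  = -(11 / 5)    [QR: 5 ≡ 1 mod 4, sign kept]
  = -(1 / 5)    [11 ≡ 1 mod 5]
  = -1    [(1 / 5) = 1]

-1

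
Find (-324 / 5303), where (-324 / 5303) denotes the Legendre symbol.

(-324 / 5303)
  = (4979 / 5303)    [-324 ≡ 4979 mod 5303]
  = -(5303 / 4979)    [QR: both ≡ 3 mod 4, sign flips]
  = -(324 / 4979)    [5303 ≡ 324 mod 4979]
  = -(81 / 4979)    [4979 ≡ 3 mod 8 ⇒ (2 / 4979)^2 = +1]
  = -(4979 / 81)    [QR: 81 ≡ 1 mod 4, sign kept]
  = -(38 / 81)    [4979 ≡ 38 mod 81]
  = -(19 / 81)    [81 ≡ 1 mod 8 ⇒ (2 / 81) = +1]
  = -(81 / 19)    [QR: 81 ≡ 1 mod 4, sign kept]
  = -(5 / 19)    [81 ≡ 5 mod 19]
  = -(19 / 5)    [QR: 5 ≡ 1 mod 4, sign kept]
  = -(4 / 5)    [19 ≡ 4 mod 5]
  = -(1 / 5)    [5 ≡ 5 mod 8 ⇒ (2 / 5)^2 = +1]
  = -1    [(1 / 5) = 1]

-1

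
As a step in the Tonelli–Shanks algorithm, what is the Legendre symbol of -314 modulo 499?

(-314|499)
  = (185|499)    [-314 ≡ 185 mod 499]
  = (499|185)    [QR: 185 ≡ 1 mod 4, sign kept]
  = (129|185)    [499 ≡ 129 mod 185]
  = (185|129)    [QR: 129 ≡ 1 mod 4, sign kept]
  = (56|129)    [185 ≡ 56 mod 129]
  = (7|129)    [129 ≡ 1 mod 8 ⇒ (2|129)^3 = +1]
  = (129|7)    [QR: 129 ≡ 1 mod 4, sign kept]
  = (3|7)    [129 ≡ 3 mod 7]
  = -(7|3)    [QR: both ≡ 3 mod 4, sign flips]
  = -(1|3)    [7 ≡ 1 mod 3]
  = -1    [(1|3) = 1]

-1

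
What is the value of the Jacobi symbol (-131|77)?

(-131|77)
  = (23|77)    [-131 ≡ 23 mod 77]
  = (77|23)    [QR: 77 ≡ 1 mod 4, sign kept]
  = (8|23)    [77 ≡ 8 mod 23]
  = (1|23)    [23 ≡ 7 mod 8 ⇒ (2|23)^3 = +1]
  = 1    [(1|23) = 1]

1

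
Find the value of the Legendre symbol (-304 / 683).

-1

(-304 / 683)
  = -(304 / 683)    [683 ≡ 3 mod 4 ⇒ (-1 / 683) = -1]
  = -(19 / 683)    [683 ≡ 3 mod 8 ⇒ (2 / 683)^4 = +1]
  = (683 / 19)    [QR: both ≡ 3 mod 4, sign flips]
  = (18 / 19)    [683 ≡ 18 mod 19]
  = -(9 / 19)    [19 ≡ 3 mod 8 ⇒ (2 / 19) = -1]
  = -(19 / 9)    [QR: 9 ≡ 1 mod 4, sign kept]
  = -(1 / 9)    [19 ≡ 1 mod 9]
  = -1    [(1 / 9) = 1]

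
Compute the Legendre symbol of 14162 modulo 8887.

-1

Reduce the numerator: 14162 ≡ 5275 (mod 8887), so (14162/8887) = (5275/8887).
Both 5275 ≡ 3 and 8887 ≡ 3 (mod 4), so reciprocity gives (5275/8887) = -(8887/5275). Reduce: 8887 ≡ 3612 (mod 5275). Now have -(3612/5275).
Factor out 2: 3612 = 2^2·903. Since 5275 ≡ 3 (mod 8), (2/5275) = -1, and (2/5275)^2 = +1. Now have -(903/5275).
Both 903 ≡ 3 and 5275 ≡ 3 (mod 4), so reciprocity gives (903/5275) = -(5275/903). Reduce: 5275 ≡ 760 (mod 903). Now have (760/903).
Factor out 2: 760 = 2^3·95. Since 903 ≡ 7 (mod 8), (2/903) = +1, and (2/903)^3 = +1. Now have (95/903).
Both 95 ≡ 3 and 903 ≡ 3 (mod 4), so reciprocity gives (95/903) = -(903/95). Reduce: 903 ≡ 48 (mod 95). Now have -(48/95).
Factor out 2: 48 = 2^4·3. Since 95 ≡ 7 (mod 8), (2/95) = +1, and (2/95)^4 = +1. Now have -(3/95).
Both 3 ≡ 3 and 95 ≡ 3 (mod 4), so reciprocity gives (3/95) = -(95/3). Reduce: 95 ≡ 2 (mod 3). Now have (2/3).
Factor out 2: 2 = 2. Since 3 ≡ 3 (mod 8), (2/3) = -1. Now have -(1/3).
(1/3) = 1. Collecting the sign factors: -1.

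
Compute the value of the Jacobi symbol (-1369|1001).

1

(-1369|1001)
  = (1369|1001)    [1001 ≡ 1 mod 4 ⇒ (-1|1001) = +1]
  = (368|1001)    [1369 ≡ 368 mod 1001]
  = (23|1001)    [1001 ≡ 1 mod 8 ⇒ (2|1001)^4 = +1]
  = (1001|23)    [QR: 1001 ≡ 1 mod 4, sign kept]
  = (12|23)    [1001 ≡ 12 mod 23]
  = (3|23)    [23 ≡ 7 mod 8 ⇒ (2|23)^2 = +1]
  = -(23|3)    [QR: both ≡ 3 mod 4, sign flips]
  = -(2|3)    [23 ≡ 2 mod 3]
  = (1|3)    [3 ≡ 3 mod 8 ⇒ (2|3) = -1]
  = 1    [(1|3) = 1]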